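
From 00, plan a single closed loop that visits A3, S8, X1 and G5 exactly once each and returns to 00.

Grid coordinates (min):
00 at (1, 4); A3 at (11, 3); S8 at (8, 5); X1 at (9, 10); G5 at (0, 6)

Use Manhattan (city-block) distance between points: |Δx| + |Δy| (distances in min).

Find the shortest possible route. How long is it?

00-A3-S8-X1-G5-00: 11+5+6+13+3 = 38
00-A3-S8-G5-X1-00: 11+5+9+13+14 = 52
00-A3-X1-S8-G5-00: 11+9+6+9+3 = 38
00-A3-X1-G5-S8-00: 11+9+13+9+8 = 50
00-A3-G5-S8-X1-00: 11+14+9+6+14 = 54
00-A3-G5-X1-S8-00: 11+14+13+6+8 = 52
00-S8-A3-X1-G5-00: 8+5+9+13+3 = 38
00-S8-A3-G5-X1-00: 8+5+14+13+14 = 54
00-S8-X1-A3-G5-00: 8+6+9+14+3 = 40
00-S8-G5-A3-X1-00: 8+9+14+9+14 = 54
00-X1-A3-S8-G5-00: 14+9+5+9+3 = 40
00-X1-S8-A3-G5-00: 14+6+5+14+3 = 42
The minimum is 38.
One optimal route: 00 → A3 → S8 → X1 → G5 → 00 (or its reverse).

Minimum total distance: 38 min.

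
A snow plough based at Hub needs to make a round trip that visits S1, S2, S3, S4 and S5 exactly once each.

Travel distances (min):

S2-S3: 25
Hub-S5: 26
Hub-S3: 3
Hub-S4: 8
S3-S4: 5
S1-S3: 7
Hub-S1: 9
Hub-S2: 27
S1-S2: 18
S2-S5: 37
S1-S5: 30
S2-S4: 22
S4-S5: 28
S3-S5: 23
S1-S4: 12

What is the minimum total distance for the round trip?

100 min — the shortest possible round trip.

With 5 stops there are 5!/2 = 60 distinct round trips (a route and its reverse cost the same).
Hub→S1→S2→S3→S4→S5→Hub: 9+18+25+5+28+26 = 111
Hub→S1→S2→S3→S5→S4→Hub: 9+18+25+23+28+8 = 111
Hub→S1→S2→S4→S3→S5→Hub: 9+18+22+5+23+26 = 103
Hub→S1→S2→S4→S5→S3→Hub: 9+18+22+28+23+3 = 103
Hub→S1→S2→S5→S3→S4→Hub: 9+18+37+23+5+8 = 100
Hub→S1→S2→S5→S4→S3→Hub: 9+18+37+28+5+3 = 100
Hub→S1→S3→S2→S4→S5→Hub: 9+7+25+22+28+26 = 117
Hub→S1→S3→S2→S5→S4→Hub: 9+7+25+37+28+8 = 114
Hub→S1→S3→S4→S2→S5→Hub: 9+7+5+22+37+26 = 106
Hub→S1→S3→S4→S5→S2→Hub: 9+7+5+28+37+27 = 113
Hub→S1→S3→S5→S2→S4→Hub: 9+7+23+37+22+8 = 106
Hub→S1→S3→S5→S4→S2→Hub: 9+7+23+28+22+27 = 116
Hub→S1→S4→S2→S3→S5→Hub: 9+12+22+25+23+26 = 117
Hub→S1→S4→S2→S5→S3→Hub: 9+12+22+37+23+3 = 106
… (46 more)
The minimum is 100.
One optimal route: Hub → S1 → S2 → S5 → S3 → S4 → Hub (or its reverse).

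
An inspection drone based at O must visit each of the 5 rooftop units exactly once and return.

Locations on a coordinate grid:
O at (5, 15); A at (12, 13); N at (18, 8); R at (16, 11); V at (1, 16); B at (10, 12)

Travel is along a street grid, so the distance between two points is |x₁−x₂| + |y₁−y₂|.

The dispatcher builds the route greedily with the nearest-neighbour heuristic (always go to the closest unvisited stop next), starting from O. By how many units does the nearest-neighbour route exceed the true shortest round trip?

O: V=5, B=8, A=9, R=15, N=20 ⇒ V
V: B=13, A=14, R=20, N=25 ⇒ B
B: A=3, R=7, N=12 ⇒ A
A: R=6, N=11 ⇒ R
R: N=5 ⇒ N
NN route O → V → B → A → R → N → O costs 52.
Optimal: O → A → N → R → B → V → O costs 50 (by enumerating all 60 distinct tours).
Excess = 52 − 50 = 2.

2 longer than the optimal tour.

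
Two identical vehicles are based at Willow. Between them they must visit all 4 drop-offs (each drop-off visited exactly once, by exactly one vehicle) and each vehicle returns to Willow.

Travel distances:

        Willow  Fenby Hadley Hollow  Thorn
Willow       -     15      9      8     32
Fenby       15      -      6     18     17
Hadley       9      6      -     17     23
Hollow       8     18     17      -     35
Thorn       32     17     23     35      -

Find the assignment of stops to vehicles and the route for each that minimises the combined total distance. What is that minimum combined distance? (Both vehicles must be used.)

80 — the smallest possible combined total.

There are 2^3 − 1 = 7 ways to divide the 4 stops into two non-empty groups. For each, the best each vehicle can do is its own shortest tour through its group:
  {Fenby} + {Hadley, Hollow, Thorn}: 30 + 75 = 105
  {Hadley} + {Fenby, Hollow, Thorn}: 18 + 75 = 93
  {Fenby, Hadley} + {Hollow, Thorn}: 30 + 75 = 105
  {Hollow} + {Fenby, Hadley, Thorn}: 16 + 64 = 80
  {Fenby, Hollow} + {Hadley, Thorn}: 41 + 64 = 105
  {Hadley, Hollow} + {Fenby, Thorn}: 34 + 64 = 98
  … (7 splits in total)
Best: vehicle 1 Willow → Hollow → Willow = 16; vehicle 2 Willow → Fenby → Thorn → Hadley → Willow = 64; combined 80.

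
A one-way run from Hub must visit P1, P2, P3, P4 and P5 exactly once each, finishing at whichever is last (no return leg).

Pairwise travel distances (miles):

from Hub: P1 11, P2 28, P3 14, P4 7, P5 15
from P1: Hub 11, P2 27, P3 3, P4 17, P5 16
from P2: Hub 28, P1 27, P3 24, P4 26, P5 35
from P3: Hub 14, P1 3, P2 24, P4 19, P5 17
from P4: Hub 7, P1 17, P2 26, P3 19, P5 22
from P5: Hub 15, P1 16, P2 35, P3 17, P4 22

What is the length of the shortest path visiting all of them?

There are 5! = 120 possible orderings.
Hub → P1 → P2 → P3 → P4 → P5: 11+27+24+19+22 = 103
Hub → P1 → P2 → P3 → P5 → P4: 11+27+24+17+22 = 101
Hub → P1 → P2 → P4 → P3 → P5: 11+27+26+19+17 = 100
Hub → P1 → P2 → P4 → P5 → P3: 11+27+26+22+17 = 103
Hub → P1 → P2 → P5 → P3 → P4: 11+27+35+17+19 = 109
Hub → P1 → P2 → P5 → P4 → P3: 11+27+35+22+19 = 114
Hub → P1 → P3 → P2 → P4 → P5: 11+3+24+26+22 = 86
Hub → P1 → P3 → P2 → P5 → P4: 11+3+24+35+22 = 95
Hub → P1 → P3 → P4 → P2 → P5: 11+3+19+26+35 = 94
Hub → P1 → P3 → P4 → P5 → P2: 11+3+19+22+35 = 90
Hub → P1 → P3 → P5 → P2 → P4: 11+3+17+35+26 = 92
Hub → P1 → P3 → P5 → P4 → P2: 11+3+17+22+26 = 79
Hub → P1 → P4 → P2 → P3 → P5: 11+17+26+24+17 = 95
Hub → P1 → P4 → P2 → P5 → P3: 11+17+26+35+17 = 106
… (106 more)
Hub → P4 → P5 → P1 → P3 → P2: 7+22+16+3+24 = 72  ← best
The minimum is 72.
One shortest path: Hub → P4 → P5 → P1 → P3 → P2.

72 miles — the minimum one-way total.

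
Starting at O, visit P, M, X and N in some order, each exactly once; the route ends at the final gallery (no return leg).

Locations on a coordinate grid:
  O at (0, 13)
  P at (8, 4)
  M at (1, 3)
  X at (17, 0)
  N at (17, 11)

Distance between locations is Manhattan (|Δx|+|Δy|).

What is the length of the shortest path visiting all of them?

Minimum one-way distance = 43.

There are 4! = 24 possible orderings.
O→P→M→X→N: 17+8+19+11 = 55
O→P→M→N→X: 17+8+24+11 = 60
O→P→X→M→N: 17+13+19+24 = 73
O→P→X→N→M: 17+13+11+24 = 65
O→P→N→M→X: 17+16+24+19 = 76
O→P→N→X→M: 17+16+11+19 = 63
O→M→P→X→N: 11+8+13+11 = 43
O→M→P→N→X: 11+8+16+11 = 46
O→M→X→P→N: 11+19+13+16 = 59
O→M→X→N→P: 11+19+11+16 = 57
O→M→N→P→X: 11+24+16+13 = 64
O→M→N→X→P: 11+24+11+13 = 59
O→X→P→M→N: 30+13+8+24 = 75
O→X→P→N→M: 30+13+16+24 = 83
… (10 more)
The minimum is 43.
One shortest path: O → M → P → X → N.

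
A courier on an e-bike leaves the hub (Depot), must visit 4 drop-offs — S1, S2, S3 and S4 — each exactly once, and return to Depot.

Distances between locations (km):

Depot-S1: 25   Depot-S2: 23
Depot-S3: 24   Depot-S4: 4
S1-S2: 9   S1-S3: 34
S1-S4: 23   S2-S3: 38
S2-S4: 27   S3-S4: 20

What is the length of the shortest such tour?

Depot-S1-S2-S3-S4-Depot: 25+9+38+20+4 = 96
Depot-S1-S2-S4-S3-Depot: 25+9+27+20+24 = 105
Depot-S1-S3-S2-S4-Depot: 25+34+38+27+4 = 128
Depot-S1-S3-S4-S2-Depot: 25+34+20+27+23 = 129
Depot-S1-S4-S2-S3-Depot: 25+23+27+38+24 = 137
Depot-S1-S4-S3-S2-Depot: 25+23+20+38+23 = 129
Depot-S2-S1-S3-S4-Depot: 23+9+34+20+4 = 90
Depot-S2-S1-S4-S3-Depot: 23+9+23+20+24 = 99
Depot-S2-S3-S1-S4-Depot: 23+38+34+23+4 = 122
Depot-S2-S4-S1-S3-Depot: 23+27+23+34+24 = 131
Depot-S3-S1-S2-S4-Depot: 24+34+9+27+4 = 98
Depot-S3-S2-S1-S4-Depot: 24+38+9+23+4 = 98
The minimum is 90.
One optimal route: Depot → S2 → S1 → S3 → S4 → Depot (or its reverse).

Minimum total distance: 90 km.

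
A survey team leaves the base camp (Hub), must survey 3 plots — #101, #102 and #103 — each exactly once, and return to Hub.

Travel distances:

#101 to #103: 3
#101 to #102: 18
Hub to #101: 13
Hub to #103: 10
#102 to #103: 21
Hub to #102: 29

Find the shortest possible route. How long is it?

Shortest round trip = 60.

There are 3 distinct closed tours to check (reversals are equivalent).
Hub → #101 → #102 → #103 → Hub: 13+18+21+10 = 62
Hub → #101 → #103 → #102 → Hub: 13+3+21+29 = 66
Hub → #102 → #101 → #103 → Hub: 29+18+3+10 = 60
The minimum is 60.
One optimal route: Hub → #102 → #101 → #103 → Hub (or its reverse).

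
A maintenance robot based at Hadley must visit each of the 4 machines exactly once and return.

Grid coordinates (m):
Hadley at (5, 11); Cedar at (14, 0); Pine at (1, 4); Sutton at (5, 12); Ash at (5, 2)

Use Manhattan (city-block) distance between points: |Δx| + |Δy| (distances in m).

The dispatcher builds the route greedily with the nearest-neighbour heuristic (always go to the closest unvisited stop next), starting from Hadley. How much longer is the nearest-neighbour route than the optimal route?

The nearest-neighbour route is 4 m longer than optimal.

Hadley: Sutton=1, Ash=9, Pine=11, Cedar=20 ⇒ Sutton
Sutton: Ash=10, Pine=12, Cedar=21 ⇒ Ash
Ash: Pine=6, Cedar=11 ⇒ Pine
Pine: Cedar=17 ⇒ Cedar
NN route Hadley → Sutton → Ash → Pine → Cedar → Hadley costs 54.
Optimal: Hadley → Cedar → Ash → Pine → Sutton → Hadley costs 50 (by enumerating all 12 distinct tours).
Excess = 54 − 50 = 4.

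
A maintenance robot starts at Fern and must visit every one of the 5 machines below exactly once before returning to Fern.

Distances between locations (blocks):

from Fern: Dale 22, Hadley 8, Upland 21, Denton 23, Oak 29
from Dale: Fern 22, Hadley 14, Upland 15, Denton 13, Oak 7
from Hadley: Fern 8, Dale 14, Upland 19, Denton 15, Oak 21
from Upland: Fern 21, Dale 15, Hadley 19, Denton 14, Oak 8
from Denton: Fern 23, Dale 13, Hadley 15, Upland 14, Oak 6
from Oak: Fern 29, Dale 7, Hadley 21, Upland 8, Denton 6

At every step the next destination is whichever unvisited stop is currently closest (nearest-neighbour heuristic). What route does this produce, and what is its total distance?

Fern → [Hadley:8 / Upland:21 / Dale:22 / Denton:23 / Oak:29] → Hadley (8)
Hadley → [Dale:14 / Denton:15 / Upland:19 / Oak:21] → Dale (14)
Dale → [Oak:7 / Denton:13 / Upland:15] → Oak (7)
Oak → [Denton:6 / Upland:8] → Denton (6)
Denton → [Upland:14] → Upland (14)
Return Upland→Fern: 21.
Total = 8 + 14 + 7 + 6 + 14 + 21 = 70.

Total distance 70 blocks via the nearest-neighbour route Fern → Hadley → Dale → Oak → Denton → Upland → Fern.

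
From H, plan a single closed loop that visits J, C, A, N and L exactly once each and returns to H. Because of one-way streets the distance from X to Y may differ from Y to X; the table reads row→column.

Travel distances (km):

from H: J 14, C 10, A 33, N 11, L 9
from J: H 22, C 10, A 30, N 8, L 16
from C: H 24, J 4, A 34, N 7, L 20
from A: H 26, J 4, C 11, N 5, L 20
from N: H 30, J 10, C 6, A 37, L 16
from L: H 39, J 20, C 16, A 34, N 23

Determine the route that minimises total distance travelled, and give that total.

Minimum total distance: 80 km.

H→J→C→A→N→L→H: 14+10+34+5+16+39 = 118
H→J→C→A→L→N→H: 14+10+34+20+23+30 = 131
H→J→C→N→A→L→H: 14+10+7+37+20+39 = 127
H→J→C→N→L→A→H: 14+10+7+16+34+26 = 107
H→J→C→L→A→N→H: 14+10+20+34+5+30 = 113
H→J→C→L→N→A→H: 14+10+20+23+37+26 = 130
H→J→A→C→N→L→H: 14+30+11+7+16+39 = 117
H→J→A→C→L→N→H: 14+30+11+20+23+30 = 128
H→J→A→N→C→L→H: 14+30+5+6+20+39 = 114
H→J→A→N→L→C→H: 14+30+5+16+16+24 = 105
H→J→A→L→C→N→H: 14+30+20+16+7+30 = 117
H→J→A→L→N→C→H: 14+30+20+23+6+24 = 117
H→J→N→C→A→L→H: 14+8+6+34+20+39 = 121
H→J→N→C→L→A→H: 14+8+6+20+34+26 = 108
… (106 more)
H→L→A→N→C→J→H: 9+34+5+6+4+22 = 80  ← best
The minimum is 80.
One optimal route: H → L → A → N → C → J → H.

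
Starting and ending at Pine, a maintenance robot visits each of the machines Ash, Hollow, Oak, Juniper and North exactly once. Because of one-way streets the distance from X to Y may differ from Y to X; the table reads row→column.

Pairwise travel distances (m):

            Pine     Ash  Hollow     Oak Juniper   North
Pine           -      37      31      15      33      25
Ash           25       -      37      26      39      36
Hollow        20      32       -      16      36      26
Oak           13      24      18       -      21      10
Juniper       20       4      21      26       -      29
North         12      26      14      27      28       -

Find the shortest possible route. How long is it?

Shortest round trip = 104 m.

Pine→Ash→Hollow→Oak→Juniper→North→Pine: 37+37+16+21+29+12 = 152
Pine→Ash→Hollow→Oak→North→Juniper→Pine: 37+37+16+10+28+20 = 148
Pine→Ash→Hollow→Juniper→Oak→North→Pine: 37+37+36+26+10+12 = 158
Pine→Ash→Hollow→Juniper→North→Oak→Pine: 37+37+36+29+27+13 = 179
Pine→Ash→Hollow→North→Oak→Juniper→Pine: 37+37+26+27+21+20 = 168
Pine→Ash→Hollow→North→Juniper→Oak→Pine: 37+37+26+28+26+13 = 167
Pine→Ash→Oak→Hollow→Juniper→North→Pine: 37+26+18+36+29+12 = 158
Pine→Ash→Oak→Hollow→North→Juniper→Pine: 37+26+18+26+28+20 = 155
Pine→Ash→Oak→Juniper→Hollow→North→Pine: 37+26+21+21+26+12 = 143
Pine→Ash→Oak→Juniper→North→Hollow→Pine: 37+26+21+29+14+20 = 147
Pine→Ash→Oak→North→Hollow→Juniper→Pine: 37+26+10+14+36+20 = 143
Pine→Ash→Oak→North→Juniper→Hollow→Pine: 37+26+10+28+21+20 = 142
Pine→Ash→Juniper→Hollow→Oak→North→Pine: 37+39+21+16+10+12 = 135
Pine→Ash→Juniper→Hollow→North→Oak→Pine: 37+39+21+26+27+13 = 163
… (106 more)
Pine→Oak→North→Hollow→Juniper→Ash→Pine: 15+10+14+36+4+25 = 104  ← best
The minimum is 104.
One optimal route: Pine → Oak → North → Hollow → Juniper → Ash → Pine.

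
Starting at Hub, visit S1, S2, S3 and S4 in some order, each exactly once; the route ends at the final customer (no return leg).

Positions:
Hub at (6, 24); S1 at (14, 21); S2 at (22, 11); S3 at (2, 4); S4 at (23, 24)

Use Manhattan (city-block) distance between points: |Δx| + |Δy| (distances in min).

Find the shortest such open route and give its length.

There are 4! = 24 possible orderings.
Hub - S1 - S2 - S3 - S4: 11+18+27+41 = 97
Hub - S1 - S2 - S4 - S3: 11+18+14+41 = 84
Hub - S1 - S3 - S2 - S4: 11+29+27+14 = 81
Hub - S1 - S3 - S4 - S2: 11+29+41+14 = 95
Hub - S1 - S4 - S2 - S3: 11+12+14+27 = 64
Hub - S1 - S4 - S3 - S2: 11+12+41+27 = 91
Hub - S2 - S1 - S3 - S4: 29+18+29+41 = 117
Hub - S2 - S1 - S4 - S3: 29+18+12+41 = 100
Hub - S2 - S3 - S1 - S4: 29+27+29+12 = 97
Hub - S2 - S3 - S4 - S1: 29+27+41+12 = 109
Hub - S2 - S4 - S1 - S3: 29+14+12+29 = 84
Hub - S2 - S4 - S3 - S1: 29+14+41+29 = 113
Hub - S3 - S1 - S2 - S4: 24+29+18+14 = 85
Hub - S3 - S1 - S4 - S2: 24+29+12+14 = 79
… (10 more)
The minimum is 64.
One shortest path: Hub → S1 → S4 → S2 → S3.

64 min — the minimum one-way total.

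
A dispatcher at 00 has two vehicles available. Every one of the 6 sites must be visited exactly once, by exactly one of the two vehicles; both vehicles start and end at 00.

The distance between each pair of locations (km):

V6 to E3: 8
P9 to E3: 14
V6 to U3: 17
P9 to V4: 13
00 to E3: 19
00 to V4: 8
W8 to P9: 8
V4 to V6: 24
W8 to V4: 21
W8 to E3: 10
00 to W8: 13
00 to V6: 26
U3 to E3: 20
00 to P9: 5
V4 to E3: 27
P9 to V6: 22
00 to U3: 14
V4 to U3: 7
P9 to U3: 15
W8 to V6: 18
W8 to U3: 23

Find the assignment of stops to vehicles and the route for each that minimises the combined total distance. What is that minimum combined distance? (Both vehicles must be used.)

Minimum combined distance: 73 km.

Try each way of splitting the stops between the two vehicles (each non-empty) and, for each split, find the best tour for each vehicle:
  {W8} + {P9, V4, V6, U3, E3}: 26 + 59 = 85
  {P9} + {W8, V4, V6, U3, E3}: 10 + 63 = 73
  {W8, P9} + {V4, V6, U3, E3}: 26 + 59 = 85
  {V4} + {W8, P9, V6, U3, E3}: 16 + 62 = 78
  {W8, V4} + {P9, V6, U3, E3}: 42 + 58 = 100
  {P9, V4} + {W8, V6, U3, E3}: 26 + 62 = 88
  … (31 splits in total)
Best: vehicle 1 00 → P9 → 00 = 10; vehicle 2 00 → W8 → E3 → V6 → U3 → V4 → 00 = 63; combined 73.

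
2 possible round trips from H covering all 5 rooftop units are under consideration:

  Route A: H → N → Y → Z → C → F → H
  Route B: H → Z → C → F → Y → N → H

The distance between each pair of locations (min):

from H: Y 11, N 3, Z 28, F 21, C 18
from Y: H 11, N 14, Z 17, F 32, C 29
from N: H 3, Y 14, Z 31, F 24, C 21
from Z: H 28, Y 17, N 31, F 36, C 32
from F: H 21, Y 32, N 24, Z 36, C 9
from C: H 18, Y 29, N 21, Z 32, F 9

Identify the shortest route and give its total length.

Route A: 3 + 14 + 17 + 32 + 9 + 21 = 96
Route B: 28 + 32 + 9 + 32 + 14 + 3 = 118

Shortest is Route A, total 96 min.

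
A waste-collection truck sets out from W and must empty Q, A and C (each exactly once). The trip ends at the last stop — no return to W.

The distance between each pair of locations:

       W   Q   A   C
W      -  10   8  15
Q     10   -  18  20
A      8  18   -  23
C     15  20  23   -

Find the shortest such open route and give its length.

There are 3! = 6 possible orderings.
W→Q→A→C: 10+18+23 = 51
W→Q→C→A: 10+20+23 = 53
W→A→Q→C: 8+18+20 = 46
W→A→C→Q: 8+23+20 = 51
W→C→Q→A: 15+20+18 = 53
W→C→A→Q: 15+23+18 = 56
The minimum is 46.
One shortest path: W → A → Q → C.

Shortest open route: 46.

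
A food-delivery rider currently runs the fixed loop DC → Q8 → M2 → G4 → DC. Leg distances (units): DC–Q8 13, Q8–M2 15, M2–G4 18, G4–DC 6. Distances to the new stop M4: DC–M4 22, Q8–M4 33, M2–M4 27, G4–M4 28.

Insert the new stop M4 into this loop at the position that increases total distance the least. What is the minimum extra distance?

Insertion cost between consecutive stops i–j is d(i,M4) + d(M4,j) − d(i,j):
  between DC and Q8: 22 + 33 − 13 = 42
  between Q8 and M2: 33 + 27 − 15 = 45
  between M2 and G4: 27 + 28 − 18 = 37
  between G4 and DC: 28 + 22 − 6 = 44
Cheapest insertion is between M2 and G4, adding 37.
New total = 52 + 37 = 89.

+37 — insert M4 between M2 and G4.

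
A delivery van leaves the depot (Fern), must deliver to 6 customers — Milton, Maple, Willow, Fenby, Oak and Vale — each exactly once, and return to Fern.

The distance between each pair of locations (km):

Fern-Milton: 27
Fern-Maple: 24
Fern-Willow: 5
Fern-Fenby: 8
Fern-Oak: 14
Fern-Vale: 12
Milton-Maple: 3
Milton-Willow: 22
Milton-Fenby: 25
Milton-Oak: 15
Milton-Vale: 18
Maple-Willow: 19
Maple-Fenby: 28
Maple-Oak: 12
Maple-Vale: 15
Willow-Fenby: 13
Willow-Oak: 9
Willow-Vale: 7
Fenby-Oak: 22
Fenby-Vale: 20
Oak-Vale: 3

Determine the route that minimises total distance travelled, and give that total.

Minimum total distance: 63 km.

There are 360 distinct closed tours to check (reversals are equivalent).
Fern-Milton-Maple-Willow-Fenby-Oak-Vale-Fern: 27+3+19+13+22+3+12 = 99
Fern-Milton-Maple-Willow-Fenby-Vale-Oak-Fern: 27+3+19+13+20+3+14 = 99
Fern-Milton-Maple-Willow-Oak-Fenby-Vale-Fern: 27+3+19+9+22+20+12 = 112
Fern-Milton-Maple-Willow-Oak-Vale-Fenby-Fern: 27+3+19+9+3+20+8 = 89
Fern-Milton-Maple-Willow-Vale-Fenby-Oak-Fern: 27+3+19+7+20+22+14 = 112
Fern-Milton-Maple-Willow-Vale-Oak-Fenby-Fern: 27+3+19+7+3+22+8 = 89
Fern-Milton-Maple-Fenby-Willow-Oak-Vale-Fern: 27+3+28+13+9+3+12 = 95
Fern-Milton-Maple-Fenby-Willow-Vale-Oak-Fern: 27+3+28+13+7+3+14 = 95
… (352 more)
Fern-Willow-Vale-Oak-Maple-Milton-Fenby-Fern: 5+7+3+12+3+25+8 = 63  ← best
The minimum is 63.
One optimal route: Fern → Willow → Vale → Oak → Maple → Milton → Fenby → Fern (or its reverse).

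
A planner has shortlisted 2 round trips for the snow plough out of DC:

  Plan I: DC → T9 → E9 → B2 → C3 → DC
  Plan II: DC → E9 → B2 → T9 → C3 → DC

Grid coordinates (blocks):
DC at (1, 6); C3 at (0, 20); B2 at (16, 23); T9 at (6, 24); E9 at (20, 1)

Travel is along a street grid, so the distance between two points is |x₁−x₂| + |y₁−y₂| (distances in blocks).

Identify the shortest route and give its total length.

86 blocks — Plan II is the shortest.

Plan I: 23 + 37 + 26 + 19 + 15 = 120
Plan II: 24 + 26 + 11 + 10 + 15 = 86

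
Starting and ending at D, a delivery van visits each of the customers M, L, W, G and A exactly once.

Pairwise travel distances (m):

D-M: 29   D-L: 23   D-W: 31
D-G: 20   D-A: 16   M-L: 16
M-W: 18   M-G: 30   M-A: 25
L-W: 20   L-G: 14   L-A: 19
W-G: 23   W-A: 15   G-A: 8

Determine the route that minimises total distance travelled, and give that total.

D-M-L-W-G-A-D: 29+16+20+23+8+16 = 112
D-M-L-W-A-G-D: 29+16+20+15+8+20 = 108
D-M-L-G-W-A-D: 29+16+14+23+15+16 = 113
D-M-L-G-A-W-D: 29+16+14+8+15+31 = 113
D-M-L-A-W-G-D: 29+16+19+15+23+20 = 122
D-M-L-A-G-W-D: 29+16+19+8+23+31 = 126
D-M-W-L-G-A-D: 29+18+20+14+8+16 = 105
D-M-W-L-A-G-D: 29+18+20+19+8+20 = 114
D-M-W-G-L-A-D: 29+18+23+14+19+16 = 119
D-M-W-G-A-L-D: 29+18+23+8+19+23 = 120
D-M-W-A-L-G-D: 29+18+15+19+14+20 = 115
D-M-W-A-G-L-D: 29+18+15+8+14+23 = 107
D-M-G-L-W-A-D: 29+30+14+20+15+16 = 124
D-M-G-L-A-W-D: 29+30+14+19+15+31 = 138
… (46 more)
D-G-L-M-W-A-D: 20+14+16+18+15+16 = 99  ← best
The minimum is 99.
One optimal route: D → G → L → M → W → A → D (or its reverse).

Minimum total distance: 99 m.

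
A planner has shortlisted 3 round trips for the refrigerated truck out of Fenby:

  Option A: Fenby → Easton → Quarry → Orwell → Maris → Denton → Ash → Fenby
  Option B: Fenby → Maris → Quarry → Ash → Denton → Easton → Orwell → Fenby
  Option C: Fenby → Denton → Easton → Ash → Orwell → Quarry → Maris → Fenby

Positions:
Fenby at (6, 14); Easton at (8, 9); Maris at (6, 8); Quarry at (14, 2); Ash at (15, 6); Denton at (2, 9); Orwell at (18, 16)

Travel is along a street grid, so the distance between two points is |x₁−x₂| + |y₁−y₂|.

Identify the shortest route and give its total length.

Option A: 7 + 13 + 18 + 20 + 5 + 16 + 17 = 96
Option B: 6 + 14 + 5 + 16 + 6 + 17 + 14 = 78
Option C: 9 + 6 + 10 + 13 + 18 + 14 + 6 = 76

76 — Option C is the shortest.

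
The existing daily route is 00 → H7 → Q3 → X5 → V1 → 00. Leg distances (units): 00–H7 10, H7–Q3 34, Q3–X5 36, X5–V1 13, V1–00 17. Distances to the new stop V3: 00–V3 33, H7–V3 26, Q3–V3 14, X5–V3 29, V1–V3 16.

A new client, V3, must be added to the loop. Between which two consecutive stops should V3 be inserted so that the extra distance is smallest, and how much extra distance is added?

Insertion cost between consecutive stops i–j is d(i,V3) + d(V3,j) − d(i,j):
  between 00 and H7: 33 + 26 − 10 = 49
  between H7 and Q3: 26 + 14 − 34 = 6
  between Q3 and X5: 14 + 29 − 36 = 7
  between X5 and V1: 29 + 16 − 13 = 32
  between V1 and 00: 16 + 33 − 17 = 32
Cheapest insertion is between H7 and Q3, adding 6.
New total = 110 + 6 = 116.

Adding 6 by placing V3 on the H7–Q3 leg.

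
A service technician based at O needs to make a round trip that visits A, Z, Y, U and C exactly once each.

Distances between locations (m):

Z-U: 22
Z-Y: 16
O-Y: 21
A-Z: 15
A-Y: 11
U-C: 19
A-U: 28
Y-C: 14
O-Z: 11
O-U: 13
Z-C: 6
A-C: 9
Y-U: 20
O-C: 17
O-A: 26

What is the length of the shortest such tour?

70 m — the shortest possible round trip.

There are 60 distinct closed tours to check (reversals are equivalent).
O → A → Z → Y → U → C → O: 26+15+16+20+19+17 = 113
O → A → Z → Y → C → U → O: 26+15+16+14+19+13 = 103
O → A → Z → U → Y → C → O: 26+15+22+20+14+17 = 114
O → A → Z → U → C → Y → O: 26+15+22+19+14+21 = 117
O → A → Z → C → Y → U → O: 26+15+6+14+20+13 = 94
O → A → Z → C → U → Y → O: 26+15+6+19+20+21 = 107
O → A → Y → Z → U → C → O: 26+11+16+22+19+17 = 111
O → A → Y → Z → C → U → O: 26+11+16+6+19+13 = 91
O → A → Y → U → Z → C → O: 26+11+20+22+6+17 = 102
O → A → Y → U → C → Z → O: 26+11+20+19+6+11 = 93
O → A → Y → C → Z → U → O: 26+11+14+6+22+13 = 92
O → A → Y → C → U → Z → O: 26+11+14+19+22+11 = 103
O → A → U → Z → Y → C → O: 26+28+22+16+14+17 = 123
O → A → U → Z → C → Y → O: 26+28+22+6+14+21 = 117
… (46 more)
O → Z → C → A → Y → U → O: 11+6+9+11+20+13 = 70  ← best
The minimum is 70.
One optimal route: O → Z → C → A → Y → U → O (or its reverse).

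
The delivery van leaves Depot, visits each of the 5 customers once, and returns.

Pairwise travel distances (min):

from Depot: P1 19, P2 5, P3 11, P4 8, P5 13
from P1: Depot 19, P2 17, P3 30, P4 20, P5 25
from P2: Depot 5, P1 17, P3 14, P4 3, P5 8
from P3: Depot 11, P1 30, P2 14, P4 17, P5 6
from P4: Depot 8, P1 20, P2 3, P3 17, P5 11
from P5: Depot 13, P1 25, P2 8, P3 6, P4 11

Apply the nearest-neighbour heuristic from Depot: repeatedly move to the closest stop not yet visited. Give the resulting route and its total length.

Depot → [P2:5 / P4:8 / P3:11 / P5:13 / P1:19] → P2 (5)
P2 → [P4:3 / P5:8 / P3:14 / P1:17] → P4 (3)
P4 → [P5:11 / P3:17 / P1:20] → P5 (11)
P5 → [P3:6 / P1:25] → P3 (6)
P3 → [P1:30] → P1 (30)
Return P1→Depot: 19.
Total = 5 + 3 + 11 + 6 + 30 + 19 = 74.

Total distance 74 min via the nearest-neighbour route Depot → P2 → P4 → P5 → P3 → P1 → Depot.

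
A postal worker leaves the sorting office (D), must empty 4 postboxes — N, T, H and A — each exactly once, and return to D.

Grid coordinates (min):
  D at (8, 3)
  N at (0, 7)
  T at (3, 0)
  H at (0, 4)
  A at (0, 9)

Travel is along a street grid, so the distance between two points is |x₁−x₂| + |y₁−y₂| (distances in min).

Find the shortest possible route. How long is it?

34 min — the shortest possible round trip.

With 4 stops there are 4!/2 = 12 distinct round trips (a route and its reverse cost the same).
D → N → T → H → A → D: 12+10+7+5+14 = 48
D → N → T → A → H → D: 12+10+12+5+9 = 48
D → N → H → T → A → D: 12+3+7+12+14 = 48
D → N → H → A → T → D: 12+3+5+12+8 = 40
D → N → A → T → H → D: 12+2+12+7+9 = 42
D → N → A → H → T → D: 12+2+5+7+8 = 34
D → T → N → H → A → D: 8+10+3+5+14 = 40
D → T → N → A → H → D: 8+10+2+5+9 = 34
D → T → H → N → A → D: 8+7+3+2+14 = 34
D → T → A → N → H → D: 8+12+2+3+9 = 34
D → H → N → T → A → D: 9+3+10+12+14 = 48
D → H → T → N → A → D: 9+7+10+2+14 = 42
The minimum is 34.
One optimal route: D → N → A → H → T → D (or its reverse).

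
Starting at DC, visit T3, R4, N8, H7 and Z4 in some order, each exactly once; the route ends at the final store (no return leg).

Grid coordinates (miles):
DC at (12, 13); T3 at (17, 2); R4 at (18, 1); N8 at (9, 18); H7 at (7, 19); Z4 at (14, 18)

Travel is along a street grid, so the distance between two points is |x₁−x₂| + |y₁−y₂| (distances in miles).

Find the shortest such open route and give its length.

Minimum one-way distance = 40 miles.

There are 5! = 120 possible orderings.
DC → T3 → R4 → N8 → H7 → Z4: 16+2+26+3+8 = 55
DC → T3 → R4 → N8 → Z4 → H7: 16+2+26+5+8 = 57
DC → T3 → R4 → H7 → N8 → Z4: 16+2+29+3+5 = 55
DC → T3 → R4 → H7 → Z4 → N8: 16+2+29+8+5 = 60
DC → T3 → R4 → Z4 → N8 → H7: 16+2+21+5+3 = 47
DC → T3 → R4 → Z4 → H7 → N8: 16+2+21+8+3 = 50
DC → T3 → N8 → R4 → H7 → Z4: 16+24+26+29+8 = 103
DC → T3 → N8 → R4 → Z4 → H7: 16+24+26+21+8 = 95
DC → T3 → N8 → H7 → R4 → Z4: 16+24+3+29+21 = 93
DC → T3 → N8 → H7 → Z4 → R4: 16+24+3+8+21 = 72
DC → T3 → N8 → Z4 → R4 → H7: 16+24+5+21+29 = 95
DC → T3 → N8 → Z4 → H7 → R4: 16+24+5+8+29 = 82
DC → T3 → H7 → R4 → N8 → Z4: 16+27+29+26+5 = 103
DC → T3 → H7 → R4 → Z4 → N8: 16+27+29+21+5 = 98
… (106 more)
DC → N8 → H7 → Z4 → T3 → R4: 8+3+8+19+2 = 40  ← best
The minimum is 40.
One shortest path: DC → N8 → H7 → Z4 → T3 → R4.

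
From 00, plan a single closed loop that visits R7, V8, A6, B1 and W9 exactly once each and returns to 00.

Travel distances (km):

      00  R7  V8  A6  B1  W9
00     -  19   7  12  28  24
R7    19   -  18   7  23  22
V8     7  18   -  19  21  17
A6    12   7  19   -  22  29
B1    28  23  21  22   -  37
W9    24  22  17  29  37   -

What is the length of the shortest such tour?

Shortest round trip = 103 km.

There are 60 distinct closed tours to check (reversals are equivalent).
00→R7→V8→A6→B1→W9→00: 19+18+19+22+37+24 = 139
00→R7→V8→A6→W9→B1→00: 19+18+19+29+37+28 = 150
00→R7→V8→B1→A6→W9→00: 19+18+21+22+29+24 = 133
00→R7→V8→B1→W9→A6→00: 19+18+21+37+29+12 = 136
00→R7→V8→W9→A6→B1→00: 19+18+17+29+22+28 = 133
00→R7→V8→W9→B1→A6→00: 19+18+17+37+22+12 = 125
00→R7→A6→V8→B1→W9→00: 19+7+19+21+37+24 = 127
00→R7→A6→V8→W9→B1→00: 19+7+19+17+37+28 = 127
00→R7→A6→B1→V8→W9→00: 19+7+22+21+17+24 = 110
00→R7→A6→B1→W9→V8→00: 19+7+22+37+17+7 = 109
00→R7→A6→W9→V8→B1→00: 19+7+29+17+21+28 = 121
00→R7→A6→W9→B1→V8→00: 19+7+29+37+21+7 = 120
00→R7→B1→V8→A6→W9→00: 19+23+21+19+29+24 = 135
00→R7→B1→V8→W9→A6→00: 19+23+21+17+29+12 = 121
… (46 more)
00→V8→B1→A6→R7→W9→00: 7+21+22+7+22+24 = 103  ← best
The minimum is 103.
One optimal route: 00 → V8 → B1 → A6 → R7 → W9 → 00 (or its reverse).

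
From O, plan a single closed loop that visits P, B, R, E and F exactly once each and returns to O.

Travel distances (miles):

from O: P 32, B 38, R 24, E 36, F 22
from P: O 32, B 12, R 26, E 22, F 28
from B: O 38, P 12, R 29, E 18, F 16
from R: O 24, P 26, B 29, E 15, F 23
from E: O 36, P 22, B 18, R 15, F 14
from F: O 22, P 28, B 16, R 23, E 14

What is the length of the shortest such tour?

Minimum total distance: 111 miles.

There are 60 distinct closed tours to check (reversals are equivalent).
O → P → B → R → E → F → O: 32+12+29+15+14+22 = 124
O → P → B → R → F → E → O: 32+12+29+23+14+36 = 146
O → P → B → E → R → F → O: 32+12+18+15+23+22 = 122
O → P → B → E → F → R → O: 32+12+18+14+23+24 = 123
O → P → B → F → R → E → O: 32+12+16+23+15+36 = 134
O → P → B → F → E → R → O: 32+12+16+14+15+24 = 113
O → P → R → B → E → F → O: 32+26+29+18+14+22 = 141
O → P → R → B → F → E → O: 32+26+29+16+14+36 = 153
O → P → R → E → B → F → O: 32+26+15+18+16+22 = 129
O → P → R → E → F → B → O: 32+26+15+14+16+38 = 141
O → P → R → F → B → E → O: 32+26+23+16+18+36 = 151
O → P → R → F → E → B → O: 32+26+23+14+18+38 = 151
O → P → E → B → R → F → O: 32+22+18+29+23+22 = 146
O → P → E → B → F → R → O: 32+22+18+16+23+24 = 135
… (46 more)
O → R → E → P → B → F → O: 24+15+22+12+16+22 = 111  ← best
The minimum is 111.
One optimal route: O → R → E → P → B → F → O (or its reverse).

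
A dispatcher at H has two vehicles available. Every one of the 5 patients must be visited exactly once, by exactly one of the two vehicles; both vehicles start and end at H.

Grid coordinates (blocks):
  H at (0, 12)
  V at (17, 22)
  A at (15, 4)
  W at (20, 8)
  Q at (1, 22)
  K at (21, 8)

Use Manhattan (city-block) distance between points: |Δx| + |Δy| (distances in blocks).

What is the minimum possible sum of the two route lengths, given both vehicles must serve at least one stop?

Minimum combined distance: 100 blocks.

Check every non-empty split of the stops between the two vehicles; for each half take its own optimal tour:
  {V} + {A, W, Q, K}: 54 + 78 = 132
  {A} + {V, W, Q, K}: 46 + 70 = 116
  {V, A} + {W, Q, K}: 70 + 70 = 140
  {W} + {V, A, Q, K}: 48 + 78 = 126
  {V, W} + {A, Q, K}: 68 + 78 = 146
  {A, W} + {V, Q, K}: 56 + 70 = 126
  … (15 splits in total)
  {Q} + {V, A, W, K}: 22 + 78 = 100  ← best
Best: vehicle 1 H → Q → H = 22; vehicle 2 H → V → W → K → A → H = 78; combined 100.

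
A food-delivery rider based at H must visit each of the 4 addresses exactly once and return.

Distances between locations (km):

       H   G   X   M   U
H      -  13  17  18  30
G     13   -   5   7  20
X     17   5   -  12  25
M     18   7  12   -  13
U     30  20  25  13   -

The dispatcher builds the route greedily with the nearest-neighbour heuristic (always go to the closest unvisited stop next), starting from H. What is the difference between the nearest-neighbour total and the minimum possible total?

From H: G=13, X=17, M=18, U=30 → choose G (13).
From G: X=5, M=7, U=20 → choose X (5).
From X: M=12, U=25 → choose M (12).
From M: U=13 → choose U (13).
NN route H → G → X → M → U → H costs 73.
Optimal: H → X → G → M → U → H costs 72 (by enumerating all 12 distinct tours).
Excess = 73 − 72 = 1.

1 km longer than the optimal tour.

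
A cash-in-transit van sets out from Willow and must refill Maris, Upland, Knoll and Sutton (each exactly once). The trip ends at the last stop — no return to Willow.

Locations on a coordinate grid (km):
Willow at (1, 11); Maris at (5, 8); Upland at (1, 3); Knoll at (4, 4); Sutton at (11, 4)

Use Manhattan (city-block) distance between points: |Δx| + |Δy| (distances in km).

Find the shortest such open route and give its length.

There are 4! = 24 possible orderings.
Willow - Maris - Upland - Knoll - Sutton: 7+9+4+7 = 27
Willow - Maris - Upland - Sutton - Knoll: 7+9+11+7 = 34
Willow - Maris - Knoll - Upland - Sutton: 7+5+4+11 = 27
Willow - Maris - Knoll - Sutton - Upland: 7+5+7+11 = 30
Willow - Maris - Sutton - Upland - Knoll: 7+10+11+4 = 32
Willow - Maris - Sutton - Knoll - Upland: 7+10+7+4 = 28
Willow - Upland - Maris - Knoll - Sutton: 8+9+5+7 = 29
Willow - Upland - Maris - Sutton - Knoll: 8+9+10+7 = 34
Willow - Upland - Knoll - Maris - Sutton: 8+4+5+10 = 27
Willow - Upland - Knoll - Sutton - Maris: 8+4+7+10 = 29
Willow - Upland - Sutton - Maris - Knoll: 8+11+10+5 = 34
Willow - Upland - Sutton - Knoll - Maris: 8+11+7+5 = 31
Willow - Knoll - Maris - Upland - Sutton: 10+5+9+11 = 35
Willow - Knoll - Maris - Sutton - Upland: 10+5+10+11 = 36
… (10 more)
The minimum is 27.
One shortest path: Willow → Maris → Upland → Knoll → Sutton.

Shortest open route: 27 km.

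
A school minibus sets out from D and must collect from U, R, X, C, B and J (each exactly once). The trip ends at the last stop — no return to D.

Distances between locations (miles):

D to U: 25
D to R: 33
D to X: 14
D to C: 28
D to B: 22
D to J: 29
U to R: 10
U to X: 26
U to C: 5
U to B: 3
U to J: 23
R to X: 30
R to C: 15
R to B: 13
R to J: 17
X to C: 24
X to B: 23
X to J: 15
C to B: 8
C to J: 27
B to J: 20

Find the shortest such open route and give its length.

Shortest open route: 67 miles.

There are 6! = 720 possible orderings.
D - U - R - X - C - B - J: 25+10+30+24+8+20 = 117
D - U - R - X - C - J - B: 25+10+30+24+27+20 = 136
D - U - R - X - B - C - J: 25+10+30+23+8+27 = 123
D - U - R - X - B - J - C: 25+10+30+23+20+27 = 135
D - U - R - X - J - C - B: 25+10+30+15+27+8 = 115
D - U - R - X - J - B - C: 25+10+30+15+20+8 = 108
D - U - R - C - X - B - J: 25+10+15+24+23+20 = 117
D - U - R - C - X - J - B: 25+10+15+24+15+20 = 109
… (712 more)
D - X - J - R - U - B - C: 14+15+17+10+3+8 = 67  ← best
The minimum is 67.
One shortest path: D → X → J → R → U → B → C.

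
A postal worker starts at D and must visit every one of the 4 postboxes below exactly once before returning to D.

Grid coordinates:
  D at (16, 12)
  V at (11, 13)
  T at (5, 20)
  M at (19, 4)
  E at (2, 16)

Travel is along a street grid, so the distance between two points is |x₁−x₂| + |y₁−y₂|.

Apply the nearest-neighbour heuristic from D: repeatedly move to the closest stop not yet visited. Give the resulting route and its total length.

At D the remaining stops are V 6, M 11, E 18, T 19; go to V.
At V the remaining stops are E 12, T 13, M 17; go to E.
At E the remaining stops are T 7, M 29; go to T.
At T the remaining stops are M 30; go to M.
Return M→D: 11.
Total = 6 + 12 + 7 + 30 + 11 = 66.

66 along D → V → E → T → M → D.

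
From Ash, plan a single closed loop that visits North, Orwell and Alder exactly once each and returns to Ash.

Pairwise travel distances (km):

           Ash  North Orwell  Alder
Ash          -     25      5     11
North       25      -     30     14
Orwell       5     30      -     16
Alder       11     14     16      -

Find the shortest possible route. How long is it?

With 3 stops there are 3!/2 = 3 distinct round trips (a route and its reverse cost the same).
Ash→North→Orwell→Alder→Ash: 25+30+16+11 = 82
Ash→North→Alder→Orwell→Ash: 25+14+16+5 = 60
Ash→Orwell→North→Alder→Ash: 5+30+14+11 = 60
The minimum is 60.
One optimal route: Ash → North → Alder → Orwell → Ash (or its reverse).

60 km — the shortest possible round trip.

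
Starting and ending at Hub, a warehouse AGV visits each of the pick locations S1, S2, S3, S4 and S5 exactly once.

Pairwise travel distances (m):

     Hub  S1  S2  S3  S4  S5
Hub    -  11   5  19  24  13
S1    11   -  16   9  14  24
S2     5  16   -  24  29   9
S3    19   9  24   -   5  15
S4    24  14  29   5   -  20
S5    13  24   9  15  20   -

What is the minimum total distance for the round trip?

With 5 stops there are 5!/2 = 60 distinct round trips (a route and its reverse cost the same).
Hub - S1 - S2 - S3 - S4 - S5 - Hub: 11+16+24+5+20+13 = 89
Hub - S1 - S2 - S3 - S5 - S4 - Hub: 11+16+24+15+20+24 = 110
Hub - S1 - S2 - S4 - S3 - S5 - Hub: 11+16+29+5+15+13 = 89
Hub - S1 - S2 - S4 - S5 - S3 - Hub: 11+16+29+20+15+19 = 110
Hub - S1 - S2 - S5 - S3 - S4 - Hub: 11+16+9+15+5+24 = 80
Hub - S1 - S2 - S5 - S4 - S3 - Hub: 11+16+9+20+5+19 = 80
Hub - S1 - S3 - S2 - S4 - S5 - Hub: 11+9+24+29+20+13 = 106
Hub - S1 - S3 - S2 - S5 - S4 - Hub: 11+9+24+9+20+24 = 97
Hub - S1 - S3 - S4 - S2 - S5 - Hub: 11+9+5+29+9+13 = 76
Hub - S1 - S3 - S4 - S5 - S2 - Hub: 11+9+5+20+9+5 = 59
Hub - S1 - S3 - S5 - S2 - S4 - Hub: 11+9+15+9+29+24 = 97
Hub - S1 - S3 - S5 - S4 - S2 - Hub: 11+9+15+20+29+5 = 89
Hub - S1 - S4 - S2 - S3 - S5 - Hub: 11+14+29+24+15+13 = 106
Hub - S1 - S4 - S2 - S5 - S3 - Hub: 11+14+29+9+15+19 = 97
… (46 more)
The minimum is 59.
One optimal route: Hub → S1 → S3 → S4 → S5 → S2 → Hub (or its reverse).

Shortest round trip = 59 m.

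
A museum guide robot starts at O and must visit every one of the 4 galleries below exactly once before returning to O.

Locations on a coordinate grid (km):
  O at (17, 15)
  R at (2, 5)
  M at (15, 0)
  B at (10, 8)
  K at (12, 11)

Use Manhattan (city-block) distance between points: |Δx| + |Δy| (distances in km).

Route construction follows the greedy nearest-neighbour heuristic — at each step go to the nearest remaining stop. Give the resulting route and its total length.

60 km along O → K → B → R → M → O.

From O: distances to unvisited — K=9, B=14, M=17, R=25. Nearest is K (9).
From K: distances to unvisited — B=5, M=14, R=16. Nearest is B (5).
From B: distances to unvisited — R=11, M=13. Nearest is R (11).
From R: distances to unvisited — M=18. Nearest is M (18).
Return M→O: 17.
Total = 9 + 5 + 11 + 18 + 17 = 60.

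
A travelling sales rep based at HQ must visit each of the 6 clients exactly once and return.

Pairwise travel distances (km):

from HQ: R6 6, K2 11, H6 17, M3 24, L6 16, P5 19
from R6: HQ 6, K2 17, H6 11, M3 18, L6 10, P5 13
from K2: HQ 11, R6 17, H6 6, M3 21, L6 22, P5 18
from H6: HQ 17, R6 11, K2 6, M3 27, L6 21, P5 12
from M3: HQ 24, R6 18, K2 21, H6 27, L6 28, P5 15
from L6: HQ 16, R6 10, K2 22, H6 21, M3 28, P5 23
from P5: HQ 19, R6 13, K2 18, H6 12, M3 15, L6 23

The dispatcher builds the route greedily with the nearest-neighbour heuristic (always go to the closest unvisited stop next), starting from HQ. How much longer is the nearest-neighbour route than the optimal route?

The nearest-neighbour route is 12 km longer than optimal.

HQ: R6=6, K2=11, L6=16, H6=17, P5=19, M3=24 ⇒ R6
R6: L6=10, H6=11, P5=13, K2=17, M3=18 ⇒ L6
L6: H6=21, K2=22, P5=23, M3=28 ⇒ H6
H6: K2=6, P5=12, M3=27 ⇒ K2
K2: P5=18, M3=21 ⇒ P5
P5: M3=15 ⇒ M3
NN route HQ → R6 → L6 → H6 → K2 → P5 → M3 → HQ costs 100.
Optimal: HQ → R6 → L6 → M3 → P5 → H6 → K2 → HQ costs 88 (by enumerating all 360 distinct tours).
Excess = 100 − 88 = 12.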